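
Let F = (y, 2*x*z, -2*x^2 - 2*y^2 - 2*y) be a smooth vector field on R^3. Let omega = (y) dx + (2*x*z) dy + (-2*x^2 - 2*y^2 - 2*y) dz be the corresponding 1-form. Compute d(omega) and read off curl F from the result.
d(omega) = (-2*x - 4*y - 2) dy ∧ dz + (4*x) dz ∧ dx + (2*z - 1) dx ∧ dy; curl F = (-2*x - 4*y - 2, 4*x, 2*z - 1)

d omega = sum_{i<j} (∂f_j/∂x_i - ∂f_i/∂x_j) dx_i ∧ dx_j. Under the identification (dy ∧ dz, dz ∧ dx, dx ∧ dy) ↔ (e_x, e_y, e_z), the coefficients are exactly the components of curl F. Compute:
  ∂R/∂y - ∂Q/∂z = (-4*y - 2) - (2*x) = -2*x - 4*y - 2
  ∂P/∂z - ∂R/∂x = (0) - (-4*x) = 4*x
  ∂Q/∂x - ∂P/∂y = (2*z) - (1) = 2*z - 1.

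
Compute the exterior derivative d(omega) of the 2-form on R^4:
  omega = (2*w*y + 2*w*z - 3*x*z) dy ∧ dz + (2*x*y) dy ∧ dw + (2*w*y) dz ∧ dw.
d(omega) = (-3*z) dx ∧ dy ∧ dz + (2*w + 2*y + 2*z) dy ∧ dz ∧ dw + (2*y) dx ∧ dy ∧ dw

For a 2-form omega = sum_{i<j} g_{ij} dx_i ∧ dx_j, the exterior derivative is
  d(omega) = sum_{i<j} d(g_{ij}) ∧ dx_i ∧ dx_j = sum_{i<j, k} (∂g_{ij}/∂x_k) dx_k ∧ dx_i ∧ dx_j.
Expand each term, using dx_k ∧ dx_i ∧ dx_j = sgn(permutation) dx_{(a)} ∧ dx_{(b)} ∧ dx_{(c)} with (a < b < c) sorted:
  d(2*w*y + 2*w*z - 3*x*z) includes (∂/∂x)(2*w*y + 2*w*z - 3*x*z) dx = (-3*z) dx, which multiplied by dy ∧ dz gives (-3*z) dx ∧ dy ∧ dz
  d(2*w*y + 2*w*z - 3*x*z) includes (∂/∂w)(2*w*y + 2*w*z - 3*x*z) dw = (2*y + 2*z) dw, which multiplied by dy ∧ dz gives (2*y + 2*z) dy ∧ dz ∧ dw
  d(2*x*y) includes (∂/∂x)(2*x*y) dx = (2*y) dx, which multiplied by dy ∧ dw gives (2*y) dx ∧ dy ∧ dw
  d(2*w*y) includes (∂/∂y)(2*w*y) dy = (2*w) dy, which multiplied by dz ∧ dw gives (2*w) dy ∧ dz ∧ dw
Collecting like 3-forms: d(omega) = (-3*z) dx ∧ dy ∧ dz + (2*w + 2*y + 2*z) dy ∧ dz ∧ dw + (2*y) dx ∧ dy ∧ dw.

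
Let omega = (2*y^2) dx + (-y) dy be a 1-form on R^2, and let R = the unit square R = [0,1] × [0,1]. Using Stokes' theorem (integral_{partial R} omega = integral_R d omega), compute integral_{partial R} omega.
integral_(partial R) omega = -2

Stokes: integral_partial_R omega = integral_R d omega with d omega = (∂Q/∂x - ∂P/∂y) dx ∧ dy.
  ∂Q/∂x = 0
  ∂P/∂y = 4*y
  integrand = ∂Q/∂x - ∂P/∂y = -4*y.
Integrating over R: integral_0^1 integral_0^1 (-4*y) dx dy = -2.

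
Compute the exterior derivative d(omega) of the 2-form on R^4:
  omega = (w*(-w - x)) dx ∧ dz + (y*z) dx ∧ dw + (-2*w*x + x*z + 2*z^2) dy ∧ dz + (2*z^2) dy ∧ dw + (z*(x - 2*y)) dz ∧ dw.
d(omega) = (-2*w - x - y + z) dx ∧ dz ∧ dw + (-z) dx ∧ dy ∧ dw + (-2*w + z) dx ∧ dy ∧ dz + (-2*x - 6*z) dy ∧ dz ∧ dw

For a 2-form omega = sum_{i<j} g_{ij} dx_i ∧ dx_j, the exterior derivative is
  d(omega) = sum_{i<j} d(g_{ij}) ∧ dx_i ∧ dx_j = sum_{i<j, k} (∂g_{ij}/∂x_k) dx_k ∧ dx_i ∧ dx_j.
Expand each term, using dx_k ∧ dx_i ∧ dx_j = sgn(permutation) dx_{(a)} ∧ dx_{(b)} ∧ dx_{(c)} with (a < b < c) sorted:
  d(w*(-w - x)) includes (∂/∂w)(w*(-w - x)) dw = (-2*w - x) dw, which multiplied by dx ∧ dz gives (-2*w - x) dx ∧ dz ∧ dw
  d(y*z) includes (∂/∂y)(y*z) dy = (z) dy, which multiplied by dx ∧ dw gives (-z) dx ∧ dy ∧ dw
  d(y*z) includes (∂/∂z)(y*z) dz = (y) dz, which multiplied by dx ∧ dw gives (-y) dx ∧ dz ∧ dw
  d(-2*w*x + x*z + 2*z^2) includes (∂/∂x)(-2*w*x + x*z + 2*z^2) dx = (-2*w + z) dx, which multiplied by dy ∧ dz gives (-2*w + z) dx ∧ dy ∧ dz
  d(-2*w*x + x*z + 2*z^2) includes (∂/∂w)(-2*w*x + x*z + 2*z^2) dw = (-2*x) dw, which multiplied by dy ∧ dz gives (-2*x) dy ∧ dz ∧ dw
  d(2*z^2) includes (∂/∂z)(2*z^2) dz = (4*z) dz, which multiplied by dy ∧ dw gives (-4*z) dy ∧ dz ∧ dw
  d(z*(x - 2*y)) includes (∂/∂x)(z*(x - 2*y)) dx = (z) dx, which multiplied by dz ∧ dw gives (z) dx ∧ dz ∧ dw
  d(z*(x - 2*y)) includes (∂/∂y)(z*(x - 2*y)) dy = (-2*z) dy, which multiplied by dz ∧ dw gives (-2*z) dy ∧ dz ∧ dw
Collecting like 3-forms: d(omega) = (-2*w - x - y + z) dx ∧ dz ∧ dw + (-z) dx ∧ dy ∧ dw + (-2*w + z) dx ∧ dy ∧ dz + (-2*x - 6*z) dy ∧ dz ∧ dw.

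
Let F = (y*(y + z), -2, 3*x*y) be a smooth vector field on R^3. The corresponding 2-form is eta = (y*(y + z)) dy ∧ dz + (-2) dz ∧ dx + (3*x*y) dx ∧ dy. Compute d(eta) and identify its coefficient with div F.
d(eta) = (0) dx ∧ dy ∧ dz; div F = 0

For a 2-form in R^3 of the form above, applying d gives a 3-form with coefficient ∂P/∂x + ∂Q/∂y + ∂R/∂z:
  ∂P/∂x = 0
  ∂Q/∂y = 0
  ∂R/∂z = 0
Sum = 0, which is exactly div F.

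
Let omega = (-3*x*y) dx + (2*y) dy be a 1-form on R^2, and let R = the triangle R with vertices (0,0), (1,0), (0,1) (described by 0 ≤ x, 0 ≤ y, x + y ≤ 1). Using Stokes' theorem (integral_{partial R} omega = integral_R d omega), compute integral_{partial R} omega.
integral_(partial R) omega = 1/2

Stokes: integral_partial_R omega = integral_R d omega with d omega = (∂Q/∂x - ∂P/∂y) dx ∧ dy.
  ∂Q/∂x = 0
  ∂P/∂y = -3*x
  integrand = ∂Q/∂x - ∂P/∂y = 3*x.
Integrating over R: integral_0^1 integral_0^{1-x} (3*x) dy dx = 1/2.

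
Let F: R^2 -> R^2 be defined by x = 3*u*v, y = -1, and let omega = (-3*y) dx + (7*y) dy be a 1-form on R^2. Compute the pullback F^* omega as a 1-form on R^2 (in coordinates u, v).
F^* omega = (9*v) du + (9*u) dv

Using F^*(f dg) = (f ∘ F) d(g ∘ F), substitute each coordinate x_i by F_i(u, v) in f_i, and replace dx_i by d F_i = (∂F_i/∂u) du + (∂F_i/∂v) dv.
  For the x component: f_1(F) = 3; d F_1 = (3*v) du + (3*u) dv
  For the y component: f_2(F) = -7; d F_2 = (0) du + (0) dv
Combining and collecting du, dv coefficients:
  coeff of du: 9*v
  coeff of dv: 9*u
F^* omega = (9*v) du + (9*u) dv.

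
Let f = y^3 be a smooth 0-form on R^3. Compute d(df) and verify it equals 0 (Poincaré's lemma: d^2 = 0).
d(df) = 0

Step 1: df = sum_i (∂f/∂x_i) dx_i = (0) dx + (3*y^2) dy + (0) dz.
Step 2: Apply d again. Using the 1-form formula, the coefficient of dx ∧ dy in d(df) is ∂^2 f/∂x ∂y - ∂^2 f/∂y ∂x = (0) - (0) = 0 (equality of mixed partials for smooth f).
Similarly for dx ∧ dz and dy ∧ dz — all coefficients vanish. So d(df) = 0.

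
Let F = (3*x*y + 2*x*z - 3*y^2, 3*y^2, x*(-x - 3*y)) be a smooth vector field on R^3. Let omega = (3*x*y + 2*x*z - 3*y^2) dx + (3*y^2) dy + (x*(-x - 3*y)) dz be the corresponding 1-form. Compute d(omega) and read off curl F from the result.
d(omega) = (-3*x) dy ∧ dz + (4*x + 3*y) dz ∧ dx + (-3*x + 6*y) dx ∧ dy; curl F = (-3*x, 4*x + 3*y, -3*x + 6*y)

d omega = sum_{i<j} (∂f_j/∂x_i - ∂f_i/∂x_j) dx_i ∧ dx_j. Under the identification (dy ∧ dz, dz ∧ dx, dx ∧ dy) ↔ (e_x, e_y, e_z), the coefficients are exactly the components of curl F. Compute:
  ∂R/∂y - ∂Q/∂z = (-3*x) - (0) = -3*x
  ∂P/∂z - ∂R/∂x = (2*x) - (-2*x - 3*y) = 4*x + 3*y
  ∂Q/∂x - ∂P/∂y = (0) - (3*x - 6*y) = -3*x + 6*y.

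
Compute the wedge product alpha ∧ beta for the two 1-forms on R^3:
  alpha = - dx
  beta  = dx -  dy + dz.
alpha ∧ beta = (1) dx ∧ dy + (-1) dx ∧ dz

Distribute the wedge, using dx_i ∧ dx_j = -dx_j ∧ dx_i and dx_i ∧ dx_i = 0. For each pair (i, j) with i < j, the coefficient of dx_i ∧ dx_j in alpha ∧ beta is (alpha_i * beta_j - alpha_j * beta_i). Collecting: alpha ∧ beta = (1) dx ∧ dy + (-1) dx ∧ dz.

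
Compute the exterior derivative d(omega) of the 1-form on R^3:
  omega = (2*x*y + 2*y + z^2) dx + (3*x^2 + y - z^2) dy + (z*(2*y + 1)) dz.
d(omega) = (4*x - 2) dx ∧ dy + (-2*z) dx ∧ dz + (4*z) dy ∧ dz

For a 1-form omega = sum_i f_i dx_i, the exterior derivative is
  d(omega) = sum_{i < j} (∂f_j/∂x_i - ∂f_i/∂x_j) dx_i ∧ dx_j.
  coefficient of dx ∧ dy: ∂f_2/∂x - ∂f_1/∂y = ∂(3*x^2 + y - z^2)/∂x - ∂(2*x*y + 2*y + z^2)/∂y = 4*x - 2
  coefficient of dx ∧ dz: ∂f_3/∂x - ∂f_1/∂z = ∂(z*(2*y + 1))/∂x - ∂(2*x*y + 2*y + z^2)/∂z = -2*z
  coefficient of dy ∧ dz: ∂f_3/∂y - ∂f_2/∂z = ∂(z*(2*y + 1))/∂y - ∂(3*x^2 + y - z^2)/∂z = 4*z
Assembling: d(omega) = (4*x - 2) dx ∧ dy + (-2*z) dx ∧ dz + (4*z) dy ∧ dz.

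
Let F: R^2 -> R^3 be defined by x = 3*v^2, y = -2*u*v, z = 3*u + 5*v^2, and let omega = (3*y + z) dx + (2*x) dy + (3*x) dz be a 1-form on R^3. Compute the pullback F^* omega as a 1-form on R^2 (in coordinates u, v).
F^* omega = (v^2*(27 - 12*v)) du + (6*v*(-8*u*v + 3*u + 20*v^2)) dv

Using F^*(f dg) = (f ∘ F) d(g ∘ F), substitute each coordinate x_i by F_i(u, v) in f_i, and replace dx_i by d F_i = (∂F_i/∂u) du + (∂F_i/∂v) dv.
  For the x component: f_1(F) = -6*u*v + 3*u + 5*v^2; d F_1 = (0) du + (6*v) dv
  For the y component: f_2(F) = 6*v^2; d F_2 = (-2*v) du + (-2*u) dv
  For the z component: f_3(F) = 9*v^2; d F_3 = (3) du + (10*v) dv
Combining and collecting du, dv coefficients:
  coeff of du: v^2*(27 - 12*v)
  coeff of dv: 6*v*(-8*u*v + 3*u + 20*v^2)
F^* omega = (v^2*(27 - 12*v)) du + (6*v*(-8*u*v + 3*u + 20*v^2)) dv.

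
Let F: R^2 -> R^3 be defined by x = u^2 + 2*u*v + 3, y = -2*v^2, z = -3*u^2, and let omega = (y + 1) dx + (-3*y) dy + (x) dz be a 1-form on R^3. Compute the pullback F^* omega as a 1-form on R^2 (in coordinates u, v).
F^* omega = (-6*u^3 - 12*u^2*v - 4*u*v^2 - 16*u - 4*v^3 + 2*v) du + (-4*u*v^2 + 2*u - 24*v^3) dv

Using F^*(f dg) = (f ∘ F) d(g ∘ F), substitute each coordinate x_i by F_i(u, v) in f_i, and replace dx_i by d F_i = (∂F_i/∂u) du + (∂F_i/∂v) dv.
  For the x component: f_1(F) = 1 - 2*v^2; d F_1 = (2*u + 2*v) du + (2*u) dv
  For the y component: f_2(F) = 6*v^2; d F_2 = (0) du + (-4*v) dv
  For the z component: f_3(F) = u^2 + 2*u*v + 3; d F_3 = (-6*u) du + (0) dv
Combining and collecting du, dv coefficients:
  coeff of du: -6*u^3 - 12*u^2*v - 4*u*v^2 - 16*u - 4*v^3 + 2*v
  coeff of dv: -4*u*v^2 + 2*u - 24*v^3
F^* omega = (-6*u^3 - 12*u^2*v - 4*u*v^2 - 16*u - 4*v^3 + 2*v) du + (-4*u*v^2 + 2*u - 24*v^3) dv.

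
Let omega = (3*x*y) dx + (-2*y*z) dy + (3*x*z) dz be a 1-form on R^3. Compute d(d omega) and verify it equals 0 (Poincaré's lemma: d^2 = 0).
d(d omega) = 0

Step 1: d omega = sum_{i<j} (∂f_j/∂x_i - ∂f_i/∂x_j) dx_i ∧ dx_j:
  coeff of dx ∧ dy: -3*x
  coeff of dx ∧ dz: 3*z
  coeff of dy ∧ dz: 2*y
Step 2: Apply d again to each 2-form coefficient. The only possible 3-form in R^3 is dx ∧ dy ∧ dz, with coefficient
  ∂(coeff of dy∧dz)/∂x - ∂(coeff of dx∧dz)/∂y + ∂(coeff of dx∧dy)/∂z
  = ∂/∂x (2*y) - ∂/∂y (3*z) + ∂/∂z (-3*x).
Each of these terms simplifies to sums of mixed partials that cancel in pairs. The result is 0 (by equality of mixed partials for smooth functions — Schwarz / Clairaut).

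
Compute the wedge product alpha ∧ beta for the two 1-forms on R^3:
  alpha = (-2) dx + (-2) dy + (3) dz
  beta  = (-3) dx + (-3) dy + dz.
alpha ∧ beta = (7) dx ∧ dz + (7) dy ∧ dz

Distribute the wedge, using dx_i ∧ dx_j = -dx_j ∧ dx_i and dx_i ∧ dx_i = 0. For each pair (i, j) with i < j, the coefficient of dx_i ∧ dx_j in alpha ∧ beta is (alpha_i * beta_j - alpha_j * beta_i). Collecting: alpha ∧ beta = (7) dx ∧ dz + (7) dy ∧ dz.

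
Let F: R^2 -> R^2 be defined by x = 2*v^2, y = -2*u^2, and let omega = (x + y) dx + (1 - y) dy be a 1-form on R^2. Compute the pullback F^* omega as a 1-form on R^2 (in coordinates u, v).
F^* omega = (-8*u^3 - 4*u) du + (8*v*(-u^2 + v^2)) dv

Using F^*(f dg) = (f ∘ F) d(g ∘ F), substitute each coordinate x_i by F_i(u, v) in f_i, and replace dx_i by d F_i = (∂F_i/∂u) du + (∂F_i/∂v) dv.
  For the x component: f_1(F) = -2*u^2 + 2*v^2; d F_1 = (0) du + (4*v) dv
  For the y component: f_2(F) = 2*u^2 + 1; d F_2 = (-4*u) du + (0) dv
Combining and collecting du, dv coefficients:
  coeff of du: -8*u^3 - 4*u
  coeff of dv: 8*v*(-u^2 + v^2)
F^* omega = (-8*u^3 - 4*u) du + (8*v*(-u^2 + v^2)) dv.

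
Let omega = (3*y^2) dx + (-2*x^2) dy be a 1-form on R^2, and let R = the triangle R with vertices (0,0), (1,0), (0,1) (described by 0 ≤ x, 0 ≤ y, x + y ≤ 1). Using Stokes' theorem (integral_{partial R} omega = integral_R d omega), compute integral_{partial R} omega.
integral_(partial R) omega = -5/3

Stokes: integral_partial_R omega = integral_R d omega with d omega = (∂Q/∂x - ∂P/∂y) dx ∧ dy.
  ∂Q/∂x = -4*x
  ∂P/∂y = 6*y
  integrand = ∂Q/∂x - ∂P/∂y = -4*x - 6*y.
Integrating over R: integral_0^1 integral_0^{1-x} (-4*x - 6*y) dy dx = -5/3.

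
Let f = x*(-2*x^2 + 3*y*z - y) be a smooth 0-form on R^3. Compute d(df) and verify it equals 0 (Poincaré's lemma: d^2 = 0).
d(df) = 0

Step 1: df = sum_i (∂f/∂x_i) dx_i = (-6*x^2 + 3*y*z - y) dx + (x*(3*z - 1)) dy + (3*x*y) dz.
Step 2: Apply d again. Using the 1-form formula, the coefficient of dx ∧ dy in d(df) is ∂^2 f/∂x ∂y - ∂^2 f/∂y ∂x = (3*z - 1) - (3*z - 1) = 0 (equality of mixed partials for smooth f).
Similarly for dx ∧ dz and dy ∧ dz — all coefficients vanish. So d(df) = 0.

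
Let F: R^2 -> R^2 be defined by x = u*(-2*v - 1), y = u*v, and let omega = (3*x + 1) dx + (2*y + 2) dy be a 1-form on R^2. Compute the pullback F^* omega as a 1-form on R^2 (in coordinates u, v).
F^* omega = (14*u*v^2 + 12*u*v + 3*u - 1) du + (u^2*(14*v + 6)) dv

Using F^*(f dg) = (f ∘ F) d(g ∘ F), substitute each coordinate x_i by F_i(u, v) in f_i, and replace dx_i by d F_i = (∂F_i/∂u) du + (∂F_i/∂v) dv.
  For the x component: f_1(F) = -6*u*v - 3*u + 1; d F_1 = (-2*v - 1) du + (-2*u) dv
  For the y component: f_2(F) = 2*u*v + 2; d F_2 = (v) du + (u) dv
Combining and collecting du, dv coefficients:
  coeff of du: 14*u*v^2 + 12*u*v + 3*u - 1
  coeff of dv: u^2*(14*v + 6)
F^* omega = (14*u*v^2 + 12*u*v + 3*u - 1) du + (u^2*(14*v + 6)) dv.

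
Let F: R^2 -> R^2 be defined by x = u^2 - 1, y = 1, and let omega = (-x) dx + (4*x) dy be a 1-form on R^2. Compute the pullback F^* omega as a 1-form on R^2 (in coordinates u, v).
F^* omega = (2*u*(1 - u^2)) du

Using F^*(f dg) = (f ∘ F) d(g ∘ F), substitute each coordinate x_i by F_i(u, v) in f_i, and replace dx_i by d F_i = (∂F_i/∂u) du + (∂F_i/∂v) dv.
  For the x component: f_1(F) = 1 - u^2; d F_1 = (2*u) du + (0) dv
  For the y component: f_2(F) = 4*u^2 - 4; d F_2 = (0) du + (0) dv
Combining and collecting du, dv coefficients:
  coeff of du: 2*u*(1 - u^2)
  coeff of dv: 0
F^* omega = (2*u*(1 - u^2)) du.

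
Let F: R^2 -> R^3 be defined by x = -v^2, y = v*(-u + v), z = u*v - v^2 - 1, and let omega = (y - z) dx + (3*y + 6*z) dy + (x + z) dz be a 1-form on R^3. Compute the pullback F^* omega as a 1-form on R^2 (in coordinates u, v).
F^* omega = (v*(-2*u*v + v^2 + 5)) du + (-2*u^2*v + 9*u*v^2 + 5*u - 6*v^3 - 12*v) dv

Using F^*(f dg) = (f ∘ F) d(g ∘ F), substitute each coordinate x_i by F_i(u, v) in f_i, and replace dx_i by d F_i = (∂F_i/∂u) du + (∂F_i/∂v) dv.
  For the x component: f_1(F) = -2*u*v + 2*v^2 + 1; d F_1 = (0) du + (-2*v) dv
  For the y component: f_2(F) = 3*u*v - 3*v^2 - 6; d F_2 = (-v) du + (-u + 2*v) dv
  For the z component: f_3(F) = u*v - 2*v^2 - 1; d F_3 = (v) du + (u - 2*v) dv
Combining and collecting du, dv coefficients:
  coeff of du: v*(-2*u*v + v^2 + 5)
  coeff of dv: -2*u^2*v + 9*u*v^2 + 5*u - 6*v^3 - 12*v
F^* omega = (v*(-2*u*v + v^2 + 5)) du + (-2*u^2*v + 9*u*v^2 + 5*u - 6*v^3 - 12*v) dv.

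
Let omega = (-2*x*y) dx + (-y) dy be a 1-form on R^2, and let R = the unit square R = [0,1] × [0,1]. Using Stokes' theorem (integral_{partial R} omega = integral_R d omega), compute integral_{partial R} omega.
integral_(partial R) omega = 1

Stokes: integral_partial_R omega = integral_R d omega with d omega = (∂Q/∂x - ∂P/∂y) dx ∧ dy.
  ∂Q/∂x = 0
  ∂P/∂y = -2*x
  integrand = ∂Q/∂x - ∂P/∂y = 2*x.
Integrating over R: integral_0^1 integral_0^1 (2*x) dx dy = 1.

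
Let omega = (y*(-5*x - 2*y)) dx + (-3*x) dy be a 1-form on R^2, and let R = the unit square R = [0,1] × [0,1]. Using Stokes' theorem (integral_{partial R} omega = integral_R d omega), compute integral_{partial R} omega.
integral_(partial R) omega = 3/2

Stokes: integral_partial_R omega = integral_R d omega with d omega = (∂Q/∂x - ∂P/∂y) dx ∧ dy.
  ∂Q/∂x = -3
  ∂P/∂y = -5*x - 4*y
  integrand = ∂Q/∂x - ∂P/∂y = 5*x + 4*y - 3.
Integrating over R: integral_0^1 integral_0^1 (5*x + 4*y - 3) dx dy = 3/2.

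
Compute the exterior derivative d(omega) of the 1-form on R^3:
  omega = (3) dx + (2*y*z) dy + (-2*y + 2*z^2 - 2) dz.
d(omega) = (-2*y - 2) dy ∧ dz

For a 1-form omega = sum_i f_i dx_i, the exterior derivative is
  d(omega) = sum_{i < j} (∂f_j/∂x_i - ∂f_i/∂x_j) dx_i ∧ dx_j.
  coefficient of dy ∧ dz: ∂f_3/∂y - ∂f_2/∂z = ∂(-2*y + 2*z^2 - 2)/∂y - ∂(2*y*z)/∂z = -2*y - 2
Assembling: d(omega) = (-2*y - 2) dy ∧ dz.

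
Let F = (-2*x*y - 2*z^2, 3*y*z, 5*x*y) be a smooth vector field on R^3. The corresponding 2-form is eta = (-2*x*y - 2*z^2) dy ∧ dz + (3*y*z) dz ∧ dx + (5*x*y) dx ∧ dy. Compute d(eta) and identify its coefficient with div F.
d(eta) = (-2*y + 3*z) dx ∧ dy ∧ dz; div F = -2*y + 3*z

For a 2-form in R^3 of the form above, applying d gives a 3-form with coefficient ∂P/∂x + ∂Q/∂y + ∂R/∂z:
  ∂P/∂x = -2*y
  ∂Q/∂y = 3*z
  ∂R/∂z = 0
Sum = -2*y + 3*z, which is exactly div F.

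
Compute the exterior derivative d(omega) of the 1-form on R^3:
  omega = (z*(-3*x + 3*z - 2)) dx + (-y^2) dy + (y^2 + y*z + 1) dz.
d(omega) = (3*x - 6*z + 2) dx ∧ dz + (2*y + z) dy ∧ dz

For a 1-form omega = sum_i f_i dx_i, the exterior derivative is
  d(omega) = sum_{i < j} (∂f_j/∂x_i - ∂f_i/∂x_j) dx_i ∧ dx_j.
  coefficient of dx ∧ dz: ∂f_3/∂x - ∂f_1/∂z = ∂(y^2 + y*z + 1)/∂x - ∂(z*(-3*x + 3*z - 2))/∂z = 3*x - 6*z + 2
  coefficient of dy ∧ dz: ∂f_3/∂y - ∂f_2/∂z = ∂(y^2 + y*z + 1)/∂y - ∂(-y^2)/∂z = 2*y + z
Assembling: d(omega) = (3*x - 6*z + 2) dx ∧ dz + (2*y + z) dy ∧ dz.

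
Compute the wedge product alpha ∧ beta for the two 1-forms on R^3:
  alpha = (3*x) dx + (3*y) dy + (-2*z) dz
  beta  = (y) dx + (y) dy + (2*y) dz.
alpha ∧ beta = (3*y*(x - y)) dx ∧ dy + (2*y*(3*x + z)) dx ∧ dz + (2*y*(3*y + z)) dy ∧ dz

Distribute the wedge, using dx_i ∧ dx_j = -dx_j ∧ dx_i and dx_i ∧ dx_i = 0. For each pair (i, j) with i < j, the coefficient of dx_i ∧ dx_j in alpha ∧ beta is (alpha_i * beta_j - alpha_j * beta_i). Collecting: alpha ∧ beta = (3*y*(x - y)) dx ∧ dy + (2*y*(3*x + z)) dx ∧ dz + (2*y*(3*y + z)) dy ∧ dz.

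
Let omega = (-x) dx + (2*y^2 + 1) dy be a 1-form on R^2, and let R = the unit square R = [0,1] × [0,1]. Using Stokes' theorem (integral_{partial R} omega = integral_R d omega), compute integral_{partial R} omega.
integral_(partial R) omega = 0

Stokes: integral_partial_R omega = integral_R d omega with d omega = (∂Q/∂x - ∂P/∂y) dx ∧ dy.
  ∂Q/∂x = 0
  ∂P/∂y = 0
  integrand = ∂Q/∂x - ∂P/∂y = 0.
Integrating over R: integral_0^1 integral_0^1 (0) dx dy = 0.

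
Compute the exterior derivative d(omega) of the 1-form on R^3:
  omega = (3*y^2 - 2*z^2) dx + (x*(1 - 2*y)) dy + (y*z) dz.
d(omega) = (1 - 8*y) dx ∧ dy + (4*z) dx ∧ dz + (z) dy ∧ dz

For a 1-form omega = sum_i f_i dx_i, the exterior derivative is
  d(omega) = sum_{i < j} (∂f_j/∂x_i - ∂f_i/∂x_j) dx_i ∧ dx_j.
  coefficient of dx ∧ dy: ∂f_2/∂x - ∂f_1/∂y = ∂(x*(1 - 2*y))/∂x - ∂(3*y^2 - 2*z^2)/∂y = 1 - 8*y
  coefficient of dx ∧ dz: ∂f_3/∂x - ∂f_1/∂z = ∂(y*z)/∂x - ∂(3*y^2 - 2*z^2)/∂z = 4*z
  coefficient of dy ∧ dz: ∂f_3/∂y - ∂f_2/∂z = ∂(y*z)/∂y - ∂(x*(1 - 2*y))/∂z = z
Assembling: d(omega) = (1 - 8*y) dx ∧ dy + (4*z) dx ∧ dz + (z) dy ∧ dz.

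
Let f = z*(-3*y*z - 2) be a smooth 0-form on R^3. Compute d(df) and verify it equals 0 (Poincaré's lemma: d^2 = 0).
d(df) = 0

Step 1: df = sum_i (∂f/∂x_i) dx_i = (0) dx + (-3*z^2) dy + (-6*y*z - 2) dz.
Step 2: Apply d again. Using the 1-form formula, the coefficient of dx ∧ dy in d(df) is ∂^2 f/∂x ∂y - ∂^2 f/∂y ∂x = (0) - (0) = 0 (equality of mixed partials for smooth f).
Similarly for dx ∧ dz and dy ∧ dz — all coefficients vanish. So d(df) = 0.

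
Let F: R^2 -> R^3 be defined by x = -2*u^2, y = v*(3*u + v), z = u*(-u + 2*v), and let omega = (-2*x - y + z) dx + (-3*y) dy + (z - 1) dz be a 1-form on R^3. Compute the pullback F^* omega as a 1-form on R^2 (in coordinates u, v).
F^* omega = (-10*u^3 - 2*u^2*v - 19*u*v^2 + 2*u - 9*v^3 - 2*v) du + (-2*u^3 - 23*u^2*v - 27*u*v^2 - 2*u - 6*v^3) dv

Using F^*(f dg) = (f ∘ F) d(g ∘ F), substitute each coordinate x_i by F_i(u, v) in f_i, and replace dx_i by d F_i = (∂F_i/∂u) du + (∂F_i/∂v) dv.
  For the x component: f_1(F) = 3*u^2 - u*v - v^2; d F_1 = (-4*u) du + (0) dv
  For the y component: f_2(F) = 3*v*(-3*u - v); d F_2 = (3*v) du + (3*u + 2*v) dv
  For the z component: f_3(F) = -u^2 + 2*u*v - 1; d F_3 = (-2*u + 2*v) du + (2*u) dv
Combining and collecting du, dv coefficients:
  coeff of du: -10*u^3 - 2*u^2*v - 19*u*v^2 + 2*u - 9*v^3 - 2*v
  coeff of dv: -2*u^3 - 23*u^2*v - 27*u*v^2 - 2*u - 6*v^3
F^* omega = (-10*u^3 - 2*u^2*v - 19*u*v^2 + 2*u - 9*v^3 - 2*v) du + (-2*u^3 - 23*u^2*v - 27*u*v^2 - 2*u - 6*v^3) dv.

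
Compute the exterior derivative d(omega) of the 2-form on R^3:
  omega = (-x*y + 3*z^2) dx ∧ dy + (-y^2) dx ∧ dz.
d(omega) = (2*y + 6*z) dx ∧ dy ∧ dz

For a 2-form omega = sum_{i<j} g_{ij} dx_i ∧ dx_j, the exterior derivative is
  d(omega) = sum_{i<j} d(g_{ij}) ∧ dx_i ∧ dx_j = sum_{i<j, k} (∂g_{ij}/∂x_k) dx_k ∧ dx_i ∧ dx_j.
Expand each term, using dx_k ∧ dx_i ∧ dx_j = sgn(permutation) dx_{(a)} ∧ dx_{(b)} ∧ dx_{(c)} with (a < b < c) sorted:
  d(-x*y + 3*z^2) includes (∂/∂z)(-x*y + 3*z^2) dz = (6*z) dz, which multiplied by dx ∧ dy gives (6*z) dx ∧ dy ∧ dz
  d(-y^2) includes (∂/∂y)(-y^2) dy = (-2*y) dy, which multiplied by dx ∧ dz gives (2*y) dx ∧ dy ∧ dz
Collecting like 3-forms: d(omega) = (2*y + 6*z) dx ∧ dy ∧ dz.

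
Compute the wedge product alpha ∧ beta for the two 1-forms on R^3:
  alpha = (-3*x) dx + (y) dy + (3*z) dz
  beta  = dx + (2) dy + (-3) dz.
alpha ∧ beta = (-6*x - y) dx ∧ dy + (9*x - 3*z) dx ∧ dz + (-3*y - 6*z) dy ∧ dz

Distribute the wedge, using dx_i ∧ dx_j = -dx_j ∧ dx_i and dx_i ∧ dx_i = 0. For each pair (i, j) with i < j, the coefficient of dx_i ∧ dx_j in alpha ∧ beta is (alpha_i * beta_j - alpha_j * beta_i). Collecting: alpha ∧ beta = (-6*x - y) dx ∧ dy + (9*x - 3*z) dx ∧ dz + (-3*y - 6*z) dy ∧ dz.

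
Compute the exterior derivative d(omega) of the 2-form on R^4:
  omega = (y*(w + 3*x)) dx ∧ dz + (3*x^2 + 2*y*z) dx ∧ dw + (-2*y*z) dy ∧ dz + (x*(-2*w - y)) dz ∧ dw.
d(omega) = (-w - 3*x) dx ∧ dy ∧ dz + (-2*w - 2*y) dx ∧ dz ∧ dw + (-2*z) dx ∧ dy ∧ dw + (-x) dy ∧ dz ∧ dw

For a 2-form omega = sum_{i<j} g_{ij} dx_i ∧ dx_j, the exterior derivative is
  d(omega) = sum_{i<j} d(g_{ij}) ∧ dx_i ∧ dx_j = sum_{i<j, k} (∂g_{ij}/∂x_k) dx_k ∧ dx_i ∧ dx_j.
Expand each term, using dx_k ∧ dx_i ∧ dx_j = sgn(permutation) dx_{(a)} ∧ dx_{(b)} ∧ dx_{(c)} with (a < b < c) sorted:
  d(y*(w + 3*x)) includes (∂/∂y)(y*(w + 3*x)) dy = (w + 3*x) dy, which multiplied by dx ∧ dz gives (-w - 3*x) dx ∧ dy ∧ dz
  d(y*(w + 3*x)) includes (∂/∂w)(y*(w + 3*x)) dw = (y) dw, which multiplied by dx ∧ dz gives (y) dx ∧ dz ∧ dw
  d(3*x^2 + 2*y*z) includes (∂/∂y)(3*x^2 + 2*y*z) dy = (2*z) dy, which multiplied by dx ∧ dw gives (-2*z) dx ∧ dy ∧ dw
  d(3*x^2 + 2*y*z) includes (∂/∂z)(3*x^2 + 2*y*z) dz = (2*y) dz, which multiplied by dx ∧ dw gives (-2*y) dx ∧ dz ∧ dw
  d(x*(-2*w - y)) includes (∂/∂x)(x*(-2*w - y)) dx = (-2*w - y) dx, which multiplied by dz ∧ dw gives (-2*w - y) dx ∧ dz ∧ dw
  d(x*(-2*w - y)) includes (∂/∂y)(x*(-2*w - y)) dy = (-x) dy, which multiplied by dz ∧ dw gives (-x) dy ∧ dz ∧ dw
Collecting like 3-forms: d(omega) = (-w - 3*x) dx ∧ dy ∧ dz + (-2*w - 2*y) dx ∧ dz ∧ dw + (-2*z) dx ∧ dy ∧ dw + (-x) dy ∧ dz ∧ dw.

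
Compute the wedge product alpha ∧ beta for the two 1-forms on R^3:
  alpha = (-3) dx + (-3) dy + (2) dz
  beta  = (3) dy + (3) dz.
alpha ∧ beta = (-9) dx ∧ dy + (-9) dx ∧ dz + (-15) dy ∧ dz

Distribute the wedge, using dx_i ∧ dx_j = -dx_j ∧ dx_i and dx_i ∧ dx_i = 0. For each pair (i, j) with i < j, the coefficient of dx_i ∧ dx_j in alpha ∧ beta is (alpha_i * beta_j - alpha_j * beta_i). Collecting: alpha ∧ beta = (-9) dx ∧ dy + (-9) dx ∧ dz + (-15) dy ∧ dz.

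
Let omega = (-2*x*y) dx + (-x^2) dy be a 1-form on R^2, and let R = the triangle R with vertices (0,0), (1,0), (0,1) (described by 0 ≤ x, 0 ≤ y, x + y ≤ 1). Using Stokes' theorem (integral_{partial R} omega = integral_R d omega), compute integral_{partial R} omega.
integral_(partial R) omega = 0

Stokes: integral_partial_R omega = integral_R d omega with d omega = (∂Q/∂x - ∂P/∂y) dx ∧ dy.
  ∂Q/∂x = -2*x
  ∂P/∂y = -2*x
  integrand = ∂Q/∂x - ∂P/∂y = 0.
Integrating over R: integral_0^1 integral_0^{1-x} (0) dy dx = 0.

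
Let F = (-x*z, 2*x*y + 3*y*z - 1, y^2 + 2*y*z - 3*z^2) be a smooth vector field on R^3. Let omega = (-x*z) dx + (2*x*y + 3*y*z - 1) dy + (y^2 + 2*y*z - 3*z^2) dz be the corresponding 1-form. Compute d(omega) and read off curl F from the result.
d(omega) = (-y + 2*z) dy ∧ dz + (-x) dz ∧ dx + (2*y) dx ∧ dy; curl F = (-y + 2*z, -x, 2*y)

d omega = sum_{i<j} (∂f_j/∂x_i - ∂f_i/∂x_j) dx_i ∧ dx_j. Under the identification (dy ∧ dz, dz ∧ dx, dx ∧ dy) ↔ (e_x, e_y, e_z), the coefficients are exactly the components of curl F. Compute:
  ∂R/∂y - ∂Q/∂z = (2*y + 2*z) - (3*y) = -y + 2*z
  ∂P/∂z - ∂R/∂x = (-x) - (0) = -x
  ∂Q/∂x - ∂P/∂y = (2*y) - (0) = 2*y.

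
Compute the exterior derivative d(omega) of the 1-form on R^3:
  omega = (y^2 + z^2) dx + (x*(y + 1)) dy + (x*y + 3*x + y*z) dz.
d(omega) = (1 - y) dx ∧ dy + (y - 2*z + 3) dx ∧ dz + (x + z) dy ∧ dz

For a 1-form omega = sum_i f_i dx_i, the exterior derivative is
  d(omega) = sum_{i < j} (∂f_j/∂x_i - ∂f_i/∂x_j) dx_i ∧ dx_j.
  coefficient of dx ∧ dy: ∂f_2/∂x - ∂f_1/∂y = ∂(x*(y + 1))/∂x - ∂(y^2 + z^2)/∂y = 1 - y
  coefficient of dx ∧ dz: ∂f_3/∂x - ∂f_1/∂z = ∂(x*y + 3*x + y*z)/∂x - ∂(y^2 + z^2)/∂z = y - 2*z + 3
  coefficient of dy ∧ dz: ∂f_3/∂y - ∂f_2/∂z = ∂(x*y + 3*x + y*z)/∂y - ∂(x*(y + 1))/∂z = x + z
Assembling: d(omega) = (1 - y) dx ∧ dy + (y - 2*z + 3) dx ∧ dz + (x + z) dy ∧ dz.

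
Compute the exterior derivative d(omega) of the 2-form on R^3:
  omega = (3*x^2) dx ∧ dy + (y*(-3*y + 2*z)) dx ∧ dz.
d(omega) = (6*y - 2*z) dx ∧ dy ∧ dz

For a 2-form omega = sum_{i<j} g_{ij} dx_i ∧ dx_j, the exterior derivative is
  d(omega) = sum_{i<j} d(g_{ij}) ∧ dx_i ∧ dx_j = sum_{i<j, k} (∂g_{ij}/∂x_k) dx_k ∧ dx_i ∧ dx_j.
Expand each term, using dx_k ∧ dx_i ∧ dx_j = sgn(permutation) dx_{(a)} ∧ dx_{(b)} ∧ dx_{(c)} with (a < b < c) sorted:
  d(y*(-3*y + 2*z)) includes (∂/∂y)(y*(-3*y + 2*z)) dy = (-6*y + 2*z) dy, which multiplied by dx ∧ dz gives (6*y - 2*z) dx ∧ dy ∧ dz
Collecting like 3-forms: d(omega) = (6*y - 2*z) dx ∧ dy ∧ dz.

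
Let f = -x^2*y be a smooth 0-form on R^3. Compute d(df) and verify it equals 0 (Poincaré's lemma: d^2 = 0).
d(df) = 0

Step 1: df = sum_i (∂f/∂x_i) dx_i = (-2*x*y) dx + (-x^2) dy + (0) dz.
Step 2: Apply d again. Using the 1-form formula, the coefficient of dx ∧ dy in d(df) is ∂^2 f/∂x ∂y - ∂^2 f/∂y ∂x = (-2*x) - (-2*x) = 0 (equality of mixed partials for smooth f).
Similarly for dx ∧ dz and dy ∧ dz — all coefficients vanish. So d(df) = 0.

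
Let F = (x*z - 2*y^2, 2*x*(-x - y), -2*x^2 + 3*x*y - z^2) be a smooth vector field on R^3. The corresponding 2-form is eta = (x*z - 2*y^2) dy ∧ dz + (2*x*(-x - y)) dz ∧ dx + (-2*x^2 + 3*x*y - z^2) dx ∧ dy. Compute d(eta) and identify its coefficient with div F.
d(eta) = (-2*x - z) dx ∧ dy ∧ dz; div F = -2*x - z

For a 2-form in R^3 of the form above, applying d gives a 3-form with coefficient ∂P/∂x + ∂Q/∂y + ∂R/∂z:
  ∂P/∂x = z
  ∂Q/∂y = -2*x
  ∂R/∂z = -2*z
Sum = -2*x - z, which is exactly div F.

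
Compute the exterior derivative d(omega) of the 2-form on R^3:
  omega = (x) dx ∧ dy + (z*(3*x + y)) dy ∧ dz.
d(omega) = (3*z) dx ∧ dy ∧ dz

For a 2-form omega = sum_{i<j} g_{ij} dx_i ∧ dx_j, the exterior derivative is
  d(omega) = sum_{i<j} d(g_{ij}) ∧ dx_i ∧ dx_j = sum_{i<j, k} (∂g_{ij}/∂x_k) dx_k ∧ dx_i ∧ dx_j.
Expand each term, using dx_k ∧ dx_i ∧ dx_j = sgn(permutation) dx_{(a)} ∧ dx_{(b)} ∧ dx_{(c)} with (a < b < c) sorted:
  d(z*(3*x + y)) includes (∂/∂x)(z*(3*x + y)) dx = (3*z) dx, which multiplied by dy ∧ dz gives (3*z) dx ∧ dy ∧ dz
Collecting like 3-forms: d(omega) = (3*z) dx ∧ dy ∧ dz.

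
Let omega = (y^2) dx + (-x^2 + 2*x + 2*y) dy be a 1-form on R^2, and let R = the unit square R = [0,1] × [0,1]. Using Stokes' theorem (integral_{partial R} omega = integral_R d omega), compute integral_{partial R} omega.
integral_(partial R) omega = 0

Stokes: integral_partial_R omega = integral_R d omega with d omega = (∂Q/∂x - ∂P/∂y) dx ∧ dy.
  ∂Q/∂x = 2 - 2*x
  ∂P/∂y = 2*y
  integrand = ∂Q/∂x - ∂P/∂y = -2*x - 2*y + 2.
Integrating over R: integral_0^1 integral_0^1 (-2*x - 2*y + 2) dx dy = 0.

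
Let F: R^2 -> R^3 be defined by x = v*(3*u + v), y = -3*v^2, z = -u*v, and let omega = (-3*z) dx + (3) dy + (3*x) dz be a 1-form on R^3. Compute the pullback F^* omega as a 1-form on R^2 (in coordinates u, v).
F^* omega = (-3*v^3) du + (3*v*(u*v - 6)) dv

Using F^*(f dg) = (f ∘ F) d(g ∘ F), substitute each coordinate x_i by F_i(u, v) in f_i, and replace dx_i by d F_i = (∂F_i/∂u) du + (∂F_i/∂v) dv.
  For the x component: f_1(F) = 3*u*v; d F_1 = (3*v) du + (3*u + 2*v) dv
  For the y component: f_2(F) = 3; d F_2 = (0) du + (-6*v) dv
  For the z component: f_3(F) = 3*v*(3*u + v); d F_3 = (-v) du + (-u) dv
Combining and collecting du, dv coefficients:
  coeff of du: -3*v^3
  coeff of dv: 3*v*(u*v - 6)
F^* omega = (-3*v^3) du + (3*v*(u*v - 6)) dv.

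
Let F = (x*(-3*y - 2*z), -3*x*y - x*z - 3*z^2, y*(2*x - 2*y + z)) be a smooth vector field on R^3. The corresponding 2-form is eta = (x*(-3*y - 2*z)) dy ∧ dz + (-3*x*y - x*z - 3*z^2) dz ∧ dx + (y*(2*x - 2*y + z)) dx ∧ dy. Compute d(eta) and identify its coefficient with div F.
d(eta) = (-3*x - 2*y - 2*z) dx ∧ dy ∧ dz; div F = -3*x - 2*y - 2*z

For a 2-form in R^3 of the form above, applying d gives a 3-form with coefficient ∂P/∂x + ∂Q/∂y + ∂R/∂z:
  ∂P/∂x = -3*y - 2*z
  ∂Q/∂y = -3*x
  ∂R/∂z = y
Sum = -3*x - 2*y - 2*z, which is exactly div F.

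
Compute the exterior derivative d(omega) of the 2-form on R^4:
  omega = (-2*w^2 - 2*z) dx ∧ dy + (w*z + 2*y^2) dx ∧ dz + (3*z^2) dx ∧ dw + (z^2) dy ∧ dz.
d(omega) = (-4*y - 2) dx ∧ dy ∧ dz + (-4*w) dx ∧ dy ∧ dw + (-5*z) dx ∧ dz ∧ dw

For a 2-form omega = sum_{i<j} g_{ij} dx_i ∧ dx_j, the exterior derivative is
  d(omega) = sum_{i<j} d(g_{ij}) ∧ dx_i ∧ dx_j = sum_{i<j, k} (∂g_{ij}/∂x_k) dx_k ∧ dx_i ∧ dx_j.
Expand each term, using dx_k ∧ dx_i ∧ dx_j = sgn(permutation) dx_{(a)} ∧ dx_{(b)} ∧ dx_{(c)} with (a < b < c) sorted:
  d(-2*w^2 - 2*z) includes (∂/∂z)(-2*w^2 - 2*z) dz = (-2) dz, which multiplied by dx ∧ dy gives (-2) dx ∧ dy ∧ dz
  d(-2*w^2 - 2*z) includes (∂/∂w)(-2*w^2 - 2*z) dw = (-4*w) dw, which multiplied by dx ∧ dy gives (-4*w) dx ∧ dy ∧ dw
  d(w*z + 2*y^2) includes (∂/∂y)(w*z + 2*y^2) dy = (4*y) dy, which multiplied by dx ∧ dz gives (-4*y) dx ∧ dy ∧ dz
  d(w*z + 2*y^2) includes (∂/∂w)(w*z + 2*y^2) dw = (z) dw, which multiplied by dx ∧ dz gives (z) dx ∧ dz ∧ dw
  d(3*z^2) includes (∂/∂z)(3*z^2) dz = (6*z) dz, which multiplied by dx ∧ dw gives (-6*z) dx ∧ dz ∧ dw
Collecting like 3-forms: d(omega) = (-4*y - 2) dx ∧ dy ∧ dz + (-4*w) dx ∧ dy ∧ dw + (-5*z) dx ∧ dz ∧ dw.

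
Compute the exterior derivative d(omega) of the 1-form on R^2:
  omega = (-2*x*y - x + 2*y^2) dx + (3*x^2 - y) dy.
d(omega) = (8*x - 4*y) dx ∧ dy

For a 1-form omega = sum_i f_i dx_i, the exterior derivative is
  d(omega) = sum_{i < j} (∂f_j/∂x_i - ∂f_i/∂x_j) dx_i ∧ dx_j.
  coefficient of dx ∧ dy: ∂f_2/∂x - ∂f_1/∂y = ∂(3*x^2 - y)/∂x - ∂(-2*x*y - x + 2*y^2)/∂y = 8*x - 4*y
Assembling: d(omega) = (8*x - 4*y) dx ∧ dy.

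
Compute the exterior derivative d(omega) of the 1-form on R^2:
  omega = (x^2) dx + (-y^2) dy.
d(omega) = 0

For a 1-form omega = sum_i f_i dx_i, the exterior derivative is
  d(omega) = sum_{i < j} (∂f_j/∂x_i - ∂f_i/∂x_j) dx_i ∧ dx_j.

Assembling: d(omega) = 0.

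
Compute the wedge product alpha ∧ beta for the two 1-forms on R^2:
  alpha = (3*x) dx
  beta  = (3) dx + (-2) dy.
alpha ∧ beta = (-6*x) dx ∧ dy

Distribute the wedge, using dx_i ∧ dx_j = -dx_j ∧ dx_i and dx_i ∧ dx_i = 0. For each pair (i, j) with i < j, the coefficient of dx_i ∧ dx_j in alpha ∧ beta is (alpha_i * beta_j - alpha_j * beta_i). Collecting: alpha ∧ beta = (-6*x) dx ∧ dy.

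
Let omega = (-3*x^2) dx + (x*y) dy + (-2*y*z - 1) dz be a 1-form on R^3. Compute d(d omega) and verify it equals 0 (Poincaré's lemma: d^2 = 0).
d(d omega) = 0

Step 1: d omega = sum_{i<j} (∂f_j/∂x_i - ∂f_i/∂x_j) dx_i ∧ dx_j:
  coeff of dx ∧ dy: y
  coeff of dx ∧ dz: 0
  coeff of dy ∧ dz: -2*z
Step 2: Apply d again to each 2-form coefficient. The only possible 3-form in R^3 is dx ∧ dy ∧ dz, with coefficient
  ∂(coeff of dy∧dz)/∂x - ∂(coeff of dx∧dz)/∂y + ∂(coeff of dx∧dy)/∂z
  = ∂/∂x (-2*z) - ∂/∂y (0) + ∂/∂z (y).
Each of these terms simplifies to sums of mixed partials that cancel in pairs. The result is 0 (by equality of mixed partials for smooth functions — Schwarz / Clairaut).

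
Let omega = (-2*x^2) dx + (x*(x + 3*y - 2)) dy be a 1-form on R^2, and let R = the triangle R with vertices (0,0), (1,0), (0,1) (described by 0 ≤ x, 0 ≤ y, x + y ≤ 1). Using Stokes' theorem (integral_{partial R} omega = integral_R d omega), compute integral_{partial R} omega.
integral_(partial R) omega = -1/6

Stokes: integral_partial_R omega = integral_R d omega with d omega = (∂Q/∂x - ∂P/∂y) dx ∧ dy.
  ∂Q/∂x = 2*x + 3*y - 2
  ∂P/∂y = 0
  integrand = ∂Q/∂x - ∂P/∂y = 2*x + 3*y - 2.
Integrating over R: integral_0^1 integral_0^{1-x} (2*x + 3*y - 2) dy dx = -1/6.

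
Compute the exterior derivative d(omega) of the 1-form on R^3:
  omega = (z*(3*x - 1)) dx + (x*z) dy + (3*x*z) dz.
d(omega) = (z) dx ∧ dy + (-3*x + 3*z + 1) dx ∧ dz + (-x) dy ∧ dz

For a 1-form omega = sum_i f_i dx_i, the exterior derivative is
  d(omega) = sum_{i < j} (∂f_j/∂x_i - ∂f_i/∂x_j) dx_i ∧ dx_j.
  coefficient of dx ∧ dy: ∂f_2/∂x - ∂f_1/∂y = ∂(x*z)/∂x - ∂(z*(3*x - 1))/∂y = z
  coefficient of dx ∧ dz: ∂f_3/∂x - ∂f_1/∂z = ∂(3*x*z)/∂x - ∂(z*(3*x - 1))/∂z = -3*x + 3*z + 1
  coefficient of dy ∧ dz: ∂f_3/∂y - ∂f_2/∂z = ∂(3*x*z)/∂y - ∂(x*z)/∂z = -x
Assembling: d(omega) = (z) dx ∧ dy + (-3*x + 3*z + 1) dx ∧ dz + (-x) dy ∧ dz.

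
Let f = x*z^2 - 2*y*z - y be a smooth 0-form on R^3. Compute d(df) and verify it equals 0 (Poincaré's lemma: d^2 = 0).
d(df) = 0

Step 1: df = sum_i (∂f/∂x_i) dx_i = (z^2) dx + (-2*z - 1) dy + (2*x*z - 2*y) dz.
Step 2: Apply d again. Using the 1-form formula, the coefficient of dx ∧ dy in d(df) is ∂^2 f/∂x ∂y - ∂^2 f/∂y ∂x = (0) - (0) = 0 (equality of mixed partials for smooth f).
Similarly for dx ∧ dz and dy ∧ dz — all coefficients vanish. So d(df) = 0.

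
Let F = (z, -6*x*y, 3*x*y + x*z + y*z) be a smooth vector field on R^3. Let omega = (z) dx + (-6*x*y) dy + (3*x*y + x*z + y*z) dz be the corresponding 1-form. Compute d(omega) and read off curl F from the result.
d(omega) = (3*x + z) dy ∧ dz + (-3*y - z + 1) dz ∧ dx + (-6*y) dx ∧ dy; curl F = (3*x + z, -3*y - z + 1, -6*y)

d omega = sum_{i<j} (∂f_j/∂x_i - ∂f_i/∂x_j) dx_i ∧ dx_j. Under the identification (dy ∧ dz, dz ∧ dx, dx ∧ dy) ↔ (e_x, e_y, e_z), the coefficients are exactly the components of curl F. Compute:
  ∂R/∂y - ∂Q/∂z = (3*x + z) - (0) = 3*x + z
  ∂P/∂z - ∂R/∂x = (1) - (3*y + z) = -3*y - z + 1
  ∂Q/∂x - ∂P/∂y = (-6*y) - (0) = -6*y.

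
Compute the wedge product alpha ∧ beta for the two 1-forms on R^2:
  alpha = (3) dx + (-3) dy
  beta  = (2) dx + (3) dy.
alpha ∧ beta = (15) dx ∧ dy

Distribute the wedge, using dx_i ∧ dx_j = -dx_j ∧ dx_i and dx_i ∧ dx_i = 0. For each pair (i, j) with i < j, the coefficient of dx_i ∧ dx_j in alpha ∧ beta is (alpha_i * beta_j - alpha_j * beta_i). Collecting: alpha ∧ beta = (15) dx ∧ dy.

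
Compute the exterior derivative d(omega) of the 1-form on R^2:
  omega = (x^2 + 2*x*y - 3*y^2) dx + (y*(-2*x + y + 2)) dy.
d(omega) = (-2*x + 4*y) dx ∧ dy

For a 1-form omega = sum_i f_i dx_i, the exterior derivative is
  d(omega) = sum_{i < j} (∂f_j/∂x_i - ∂f_i/∂x_j) dx_i ∧ dx_j.
  coefficient of dx ∧ dy: ∂f_2/∂x - ∂f_1/∂y = ∂(y*(-2*x + y + 2))/∂x - ∂(x^2 + 2*x*y - 3*y^2)/∂y = -2*x + 4*y
Assembling: d(omega) = (-2*x + 4*y) dx ∧ dy.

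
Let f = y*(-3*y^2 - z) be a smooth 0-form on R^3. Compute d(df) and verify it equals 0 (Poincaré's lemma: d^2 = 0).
d(df) = 0

Step 1: df = sum_i (∂f/∂x_i) dx_i = (0) dx + (-9*y^2 - z) dy + (-y) dz.
Step 2: Apply d again. Using the 1-form formula, the coefficient of dx ∧ dy in d(df) is ∂^2 f/∂x ∂y - ∂^2 f/∂y ∂x = (0) - (0) = 0 (equality of mixed partials for smooth f).
Similarly for dx ∧ dz and dy ∧ dz — all coefficients vanish. So d(df) = 0.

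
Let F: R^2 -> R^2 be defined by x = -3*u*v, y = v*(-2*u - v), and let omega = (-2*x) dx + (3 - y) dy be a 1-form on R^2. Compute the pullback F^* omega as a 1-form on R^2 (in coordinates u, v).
F^* omega = (2*v*(-11*u*v - v^2 - 3)) du + (-22*u^2*v - 6*u*v^2 - 6*u - 2*v^3 - 6*v) dv

Using F^*(f dg) = (f ∘ F) d(g ∘ F), substitute each coordinate x_i by F_i(u, v) in f_i, and replace dx_i by d F_i = (∂F_i/∂u) du + (∂F_i/∂v) dv.
  For the x component: f_1(F) = 6*u*v; d F_1 = (-3*v) du + (-3*u) dv
  For the y component: f_2(F) = 2*u*v + v^2 + 3; d F_2 = (-2*v) du + (-2*u - 2*v) dv
Combining and collecting du, dv coefficients:
  coeff of du: 2*v*(-11*u*v - v^2 - 3)
  coeff of dv: -22*u^2*v - 6*u*v^2 - 6*u - 2*v^3 - 6*v
F^* omega = (2*v*(-11*u*v - v^2 - 3)) du + (-22*u^2*v - 6*u*v^2 - 6*u - 2*v^3 - 6*v) dv.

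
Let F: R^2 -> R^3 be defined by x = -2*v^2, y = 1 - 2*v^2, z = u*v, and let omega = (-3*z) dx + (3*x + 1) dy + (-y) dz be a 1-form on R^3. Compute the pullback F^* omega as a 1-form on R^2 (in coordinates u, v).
F^* omega = (2*v^3 - v) du + (14*u*v^2 - u + 24*v^3 - 4*v) dv

Using F^*(f dg) = (f ∘ F) d(g ∘ F), substitute each coordinate x_i by F_i(u, v) in f_i, and replace dx_i by d F_i = (∂F_i/∂u) du + (∂F_i/∂v) dv.
  For the x component: f_1(F) = -3*u*v; d F_1 = (0) du + (-4*v) dv
  For the y component: f_2(F) = 1 - 6*v^2; d F_2 = (0) du + (-4*v) dv
  For the z component: f_3(F) = 2*v^2 - 1; d F_3 = (v) du + (u) dv
Combining and collecting du, dv coefficients:
  coeff of du: 2*v^3 - v
  coeff of dv: 14*u*v^2 - u + 24*v^3 - 4*v
F^* omega = (2*v^3 - v) du + (14*u*v^2 - u + 24*v^3 - 4*v) dv.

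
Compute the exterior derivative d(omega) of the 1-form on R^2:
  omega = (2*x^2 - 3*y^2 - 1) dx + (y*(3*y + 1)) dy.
d(omega) = (6*y) dx ∧ dy

For a 1-form omega = sum_i f_i dx_i, the exterior derivative is
  d(omega) = sum_{i < j} (∂f_j/∂x_i - ∂f_i/∂x_j) dx_i ∧ dx_j.
  coefficient of dx ∧ dy: ∂f_2/∂x - ∂f_1/∂y = ∂(y*(3*y + 1))/∂x - ∂(2*x^2 - 3*y^2 - 1)/∂y = 6*y
Assembling: d(omega) = (6*y) dx ∧ dy.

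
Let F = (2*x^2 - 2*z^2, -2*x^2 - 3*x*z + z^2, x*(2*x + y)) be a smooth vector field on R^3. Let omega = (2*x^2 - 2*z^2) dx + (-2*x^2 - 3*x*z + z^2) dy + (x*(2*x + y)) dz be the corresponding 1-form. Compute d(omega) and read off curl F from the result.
d(omega) = (4*x - 2*z) dy ∧ dz + (-4*x - y - 4*z) dz ∧ dx + (-4*x - 3*z) dx ∧ dy; curl F = (4*x - 2*z, -4*x - y - 4*z, -4*x - 3*z)

d omega = sum_{i<j} (∂f_j/∂x_i - ∂f_i/∂x_j) dx_i ∧ dx_j. Under the identification (dy ∧ dz, dz ∧ dx, dx ∧ dy) ↔ (e_x, e_y, e_z), the coefficients are exactly the components of curl F. Compute:
  ∂R/∂y - ∂Q/∂z = (x) - (-3*x + 2*z) = 4*x - 2*z
  ∂P/∂z - ∂R/∂x = (-4*z) - (4*x + y) = -4*x - y - 4*z
  ∂Q/∂x - ∂P/∂y = (-4*x - 3*z) - (0) = -4*x - 3*z.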